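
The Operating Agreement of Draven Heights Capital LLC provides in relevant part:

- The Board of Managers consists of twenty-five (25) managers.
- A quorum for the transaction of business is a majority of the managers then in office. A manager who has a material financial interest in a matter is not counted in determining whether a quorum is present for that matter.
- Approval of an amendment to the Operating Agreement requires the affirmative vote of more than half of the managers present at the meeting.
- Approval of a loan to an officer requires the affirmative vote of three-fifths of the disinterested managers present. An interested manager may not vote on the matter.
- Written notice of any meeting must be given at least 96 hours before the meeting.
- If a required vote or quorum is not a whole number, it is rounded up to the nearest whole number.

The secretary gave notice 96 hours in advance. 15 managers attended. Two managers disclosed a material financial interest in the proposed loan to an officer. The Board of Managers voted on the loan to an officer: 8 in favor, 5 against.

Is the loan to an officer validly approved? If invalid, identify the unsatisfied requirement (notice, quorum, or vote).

Notice: 96 hours given; 96 required (96 ≥ 96). Satisfied.
Quorum: 15 present, but the 2 interested managers do not count, leaving 13. Quorum is 13. Satisfied.
Vote: the loan to an officer requires three-fifths of the disinterested managers present (15 − 2 = 13). 3/5 of 13 = 7.80, rounded up to 8, so 8 affirmative votes are needed; 8 voted in favor. Satisfied.

Valid — all requirements satisfied.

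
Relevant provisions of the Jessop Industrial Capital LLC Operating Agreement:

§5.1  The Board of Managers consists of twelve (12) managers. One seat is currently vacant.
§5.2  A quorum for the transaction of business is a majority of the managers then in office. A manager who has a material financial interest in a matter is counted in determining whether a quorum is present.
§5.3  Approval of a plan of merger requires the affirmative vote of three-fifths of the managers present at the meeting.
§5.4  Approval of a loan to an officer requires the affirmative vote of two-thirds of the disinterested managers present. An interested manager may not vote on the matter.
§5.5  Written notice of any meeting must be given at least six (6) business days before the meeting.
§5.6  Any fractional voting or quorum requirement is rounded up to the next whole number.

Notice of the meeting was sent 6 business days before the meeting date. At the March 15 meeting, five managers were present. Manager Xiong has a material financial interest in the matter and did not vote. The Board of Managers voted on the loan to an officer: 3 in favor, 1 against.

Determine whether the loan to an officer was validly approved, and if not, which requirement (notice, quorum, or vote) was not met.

Invalid — quorum requirement not satisfied.

Notice: 6 business days given; 6 required (6 ≥ 6). Satisfied.
Quorum: 5 present (interested managers count toward quorum); quorum is 6. Not satisfied.
Vote: the loan to an officer requires two-thirds of the disinterested managers present (5 − 1 = 4). 2/3 of 4 = 2.67, rounded up to 3, so 3 affirmative votes are needed; 3 voted in favor. Satisfied. (Moot — without a quorum no business can be validly transacted.)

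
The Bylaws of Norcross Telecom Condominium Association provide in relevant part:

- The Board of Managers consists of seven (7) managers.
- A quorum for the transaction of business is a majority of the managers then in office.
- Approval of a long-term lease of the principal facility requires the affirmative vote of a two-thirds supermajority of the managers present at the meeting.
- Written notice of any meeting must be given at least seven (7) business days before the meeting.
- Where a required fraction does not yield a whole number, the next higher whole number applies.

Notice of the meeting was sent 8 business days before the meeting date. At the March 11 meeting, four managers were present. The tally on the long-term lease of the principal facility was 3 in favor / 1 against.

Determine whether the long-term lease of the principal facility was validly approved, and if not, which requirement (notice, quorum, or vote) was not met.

Notice: 8 business days given; 7 required (8 ≥ 7). Satisfied.
Quorum: 4 present; quorum is 4. Satisfied.
Vote: the long-term lease of the principal facility requires two-thirds of the managers present (4). 2/3 of 4 = 2.67, rounded up to 3, so 3 affirmative votes are needed; 3 voted in favor. Satisfied.

Valid — all requirements satisfied.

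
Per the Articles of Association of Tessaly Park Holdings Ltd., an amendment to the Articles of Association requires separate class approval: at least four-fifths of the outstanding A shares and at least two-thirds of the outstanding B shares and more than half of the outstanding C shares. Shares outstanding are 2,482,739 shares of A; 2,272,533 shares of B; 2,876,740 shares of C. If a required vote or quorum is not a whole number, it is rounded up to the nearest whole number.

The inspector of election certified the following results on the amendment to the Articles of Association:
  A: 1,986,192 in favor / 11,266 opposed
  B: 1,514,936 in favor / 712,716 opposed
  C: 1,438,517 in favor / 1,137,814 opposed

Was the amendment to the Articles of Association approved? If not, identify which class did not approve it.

Not approved — the B shares did not give the required vote.

A: 4/5 of 2482739 = 1986191.20, rounded up to 1986192; 1,986,192 required, 1,986,192 in favor — approved.
B: 2/3 of 2272533 = 1515022; 1,515,022 required, 1,514,936 in favor — not approved.
C: a majority of 2876740 is 1438371; 1,438,371 required, 1,438,517 in favor — approved.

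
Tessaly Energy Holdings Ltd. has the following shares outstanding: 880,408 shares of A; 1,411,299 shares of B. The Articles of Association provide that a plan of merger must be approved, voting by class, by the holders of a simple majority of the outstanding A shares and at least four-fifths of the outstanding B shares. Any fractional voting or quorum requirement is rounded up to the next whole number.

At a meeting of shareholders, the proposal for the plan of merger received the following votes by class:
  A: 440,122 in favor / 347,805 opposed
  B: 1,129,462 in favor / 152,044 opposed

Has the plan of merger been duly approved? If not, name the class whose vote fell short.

Not approved — the A shares did not give the required vote.

A: a majority of 880408 is 440205; 440,205 required, 440,122 in favor — not approved.
B: 4/5 of 1411299 = 1129039.20, rounded up to 1129040; 1,129,040 required, 1,129,462 in favor — approved.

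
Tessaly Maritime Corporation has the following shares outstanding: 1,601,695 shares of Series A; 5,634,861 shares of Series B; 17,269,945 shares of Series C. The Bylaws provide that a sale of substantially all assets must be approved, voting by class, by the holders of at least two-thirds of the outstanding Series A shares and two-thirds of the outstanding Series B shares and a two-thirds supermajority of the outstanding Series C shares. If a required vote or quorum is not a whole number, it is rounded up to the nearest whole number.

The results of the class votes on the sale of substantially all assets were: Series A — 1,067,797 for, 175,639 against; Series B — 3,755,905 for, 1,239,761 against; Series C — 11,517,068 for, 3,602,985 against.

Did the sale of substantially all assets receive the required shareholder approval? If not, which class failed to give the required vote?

Series A: 2/3 of 1601695 = 1067796.67, rounded up to 1067797; 1,067,797 required, 1,067,797 in favor — approved.
Series B: 2/3 of 5634861 = 3756574; 3,756,574 required, 3,755,905 in favor — not approved.
Series C: 2/3 of 17269945 = 11513296.67, rounded up to 11513297; 11,513,297 required, 11,517,068 in favor — approved.

Not approved — the Series B shares did not give the required vote.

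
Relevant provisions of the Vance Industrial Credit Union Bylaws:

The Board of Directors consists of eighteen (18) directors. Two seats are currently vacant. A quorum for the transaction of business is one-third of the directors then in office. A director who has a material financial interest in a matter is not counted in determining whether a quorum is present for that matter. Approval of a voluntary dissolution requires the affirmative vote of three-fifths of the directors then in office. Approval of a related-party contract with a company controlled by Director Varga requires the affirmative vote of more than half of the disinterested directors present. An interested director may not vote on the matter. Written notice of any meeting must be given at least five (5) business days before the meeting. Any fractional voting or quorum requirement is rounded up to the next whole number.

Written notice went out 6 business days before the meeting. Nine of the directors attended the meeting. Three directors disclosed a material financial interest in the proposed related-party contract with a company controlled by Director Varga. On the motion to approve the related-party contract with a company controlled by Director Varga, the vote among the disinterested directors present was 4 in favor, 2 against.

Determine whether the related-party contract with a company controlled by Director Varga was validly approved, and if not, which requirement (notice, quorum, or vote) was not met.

Valid — all requirements satisfied.

Notice: 6 business days given; 5 required (6 ≥ 5). Satisfied.
Quorum: 9 present, but the 3 interested directors do not count, leaving 6. Quorum is 6. Satisfied.
Vote: the related-party contract with a company controlled by Director Varga requires a majority of the disinterested directors present (9 − 3 = 6). A majority of 6 is 4, so 4 affirmative votes are needed; 4 voted in favor. Satisfied.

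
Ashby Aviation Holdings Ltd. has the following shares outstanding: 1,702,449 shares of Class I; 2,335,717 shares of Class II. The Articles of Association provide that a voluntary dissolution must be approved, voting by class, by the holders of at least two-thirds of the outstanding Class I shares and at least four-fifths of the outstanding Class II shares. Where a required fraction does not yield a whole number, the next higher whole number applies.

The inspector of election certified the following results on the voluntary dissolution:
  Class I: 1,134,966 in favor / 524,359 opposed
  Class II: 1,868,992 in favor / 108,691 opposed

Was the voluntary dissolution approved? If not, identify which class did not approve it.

Approved — every class gave the required vote.

Class I: 2/3 of 1702449 = 1134966; 1,134,966 required, 1,134,966 in favor — approved.
Class II: 4/5 of 2335717 = 1868573.60, rounded up to 1868574; 1,868,574 required, 1,868,992 in favor — approved.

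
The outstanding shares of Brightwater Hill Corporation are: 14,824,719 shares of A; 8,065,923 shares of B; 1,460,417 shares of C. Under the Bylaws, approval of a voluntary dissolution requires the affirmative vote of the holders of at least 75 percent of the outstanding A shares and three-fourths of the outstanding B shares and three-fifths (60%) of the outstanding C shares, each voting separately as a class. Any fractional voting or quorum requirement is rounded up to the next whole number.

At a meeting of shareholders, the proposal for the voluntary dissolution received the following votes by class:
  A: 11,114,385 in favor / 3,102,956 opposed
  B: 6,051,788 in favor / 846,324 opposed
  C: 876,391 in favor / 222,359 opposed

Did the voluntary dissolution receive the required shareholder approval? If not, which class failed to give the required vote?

A: 3/4 of 14824719 = 11118539.25, rounded up to 11118540; 11,118,540 required, 11,114,385 in favor — not approved.
B: 3/4 of 8065923 = 6049442.25, rounded up to 6049443; 6,049,443 required, 6,051,788 in favor — approved.
C: 3/5 of 1460417 = 876250.20, rounded up to 876251; 876,251 required, 876,391 in favor — approved.

Not approved — the A shares did not give the required vote.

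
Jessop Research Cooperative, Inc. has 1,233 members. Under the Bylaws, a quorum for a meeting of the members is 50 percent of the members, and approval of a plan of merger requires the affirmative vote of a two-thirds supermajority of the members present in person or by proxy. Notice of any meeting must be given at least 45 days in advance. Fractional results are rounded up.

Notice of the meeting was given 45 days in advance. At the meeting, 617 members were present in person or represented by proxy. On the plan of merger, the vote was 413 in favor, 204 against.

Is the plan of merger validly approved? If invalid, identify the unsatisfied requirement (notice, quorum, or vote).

Valid — all requirements satisfied.

Notice: 45 days given; 45 required. Satisfied.
Quorum: 50% of 1,233 = 616.50, rounded up to 617; 617 present. Satisfied.
Vote: requires two-thirds of those present (617); 2/3 of 617 = 411.33, rounded up to 412, so 412 needed; 413 in favor. Satisfied.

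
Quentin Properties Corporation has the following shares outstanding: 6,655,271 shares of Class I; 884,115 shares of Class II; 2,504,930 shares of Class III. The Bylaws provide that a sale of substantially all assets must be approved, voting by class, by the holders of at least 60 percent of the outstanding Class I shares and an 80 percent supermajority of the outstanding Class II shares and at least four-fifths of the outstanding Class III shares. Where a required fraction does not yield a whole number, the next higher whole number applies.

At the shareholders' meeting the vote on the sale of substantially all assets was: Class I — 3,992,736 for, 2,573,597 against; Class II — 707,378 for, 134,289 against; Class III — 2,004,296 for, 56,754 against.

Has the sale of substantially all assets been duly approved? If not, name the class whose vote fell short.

Class I: 3/5 of 6655271 = 3993162.60, rounded up to 3993163; 3,993,163 required, 3,992,736 in favor — not approved.
Class II: 4/5 of 884115 = 707292; 707,292 required, 707,378 in favor — approved.
Class III: 4/5 of 2504930 = 2003944; 2,003,944 required, 2,004,296 in favor — approved.

Not approved — the Class I shares did not give the required vote.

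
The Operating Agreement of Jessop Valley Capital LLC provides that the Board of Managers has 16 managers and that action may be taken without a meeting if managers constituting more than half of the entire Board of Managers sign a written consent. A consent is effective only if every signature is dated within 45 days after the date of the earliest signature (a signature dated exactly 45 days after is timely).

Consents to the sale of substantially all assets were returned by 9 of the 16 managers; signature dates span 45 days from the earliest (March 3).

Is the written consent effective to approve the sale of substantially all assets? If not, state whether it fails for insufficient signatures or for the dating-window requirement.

Signatures required: more than half of 16 — a majority of 16 is 9, so 9 needed; 9 signed. Sufficient.
Dating window: the latest signature is 45 days after the earliest; the limit is 45 days. Within the window.

Effective — both the signature and dating-window requirements are satisfied.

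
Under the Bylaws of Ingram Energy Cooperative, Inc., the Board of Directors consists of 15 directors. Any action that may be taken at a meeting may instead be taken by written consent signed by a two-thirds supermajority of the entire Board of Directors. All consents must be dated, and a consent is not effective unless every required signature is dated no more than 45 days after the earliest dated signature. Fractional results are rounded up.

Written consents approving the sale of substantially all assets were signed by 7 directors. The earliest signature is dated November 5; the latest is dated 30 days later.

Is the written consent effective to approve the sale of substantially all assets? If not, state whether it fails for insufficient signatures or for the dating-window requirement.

Signatures required: a two-thirds supermajority of 15 — 2/3 of 15 = 10, so 10 needed; 7 signed. Insufficient.
Dating window: the latest signature is 30 days after the earliest; the limit is 45 days. Within the window.

Not effective — insufficient signatures.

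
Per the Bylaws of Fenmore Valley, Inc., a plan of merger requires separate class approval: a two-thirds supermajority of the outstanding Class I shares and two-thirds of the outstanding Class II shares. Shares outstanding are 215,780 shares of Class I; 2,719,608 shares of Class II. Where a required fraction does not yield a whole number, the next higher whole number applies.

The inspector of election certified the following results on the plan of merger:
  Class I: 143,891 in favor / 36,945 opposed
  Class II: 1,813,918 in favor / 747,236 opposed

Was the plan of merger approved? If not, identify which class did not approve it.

Class I: 2/3 of 215780 = 143853.33, rounded up to 143854; 143,854 required, 143,891 in favor — approved.
Class II: 2/3 of 2719608 = 1813072; 1,813,072 required, 1,813,918 in favor — approved.

Approved — every class gave the required vote.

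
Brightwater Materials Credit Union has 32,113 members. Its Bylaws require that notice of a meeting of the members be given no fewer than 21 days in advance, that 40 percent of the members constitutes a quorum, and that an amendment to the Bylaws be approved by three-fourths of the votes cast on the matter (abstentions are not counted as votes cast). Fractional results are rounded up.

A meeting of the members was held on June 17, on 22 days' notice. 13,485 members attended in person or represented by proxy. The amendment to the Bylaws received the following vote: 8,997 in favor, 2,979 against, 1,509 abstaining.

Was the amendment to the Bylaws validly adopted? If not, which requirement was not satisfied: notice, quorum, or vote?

Notice: 22 days given; 21 required. Satisfied.
Quorum: 40% of 32,113 = 12,845.20, rounded up to 12,846; 13,485 present. Satisfied.
Vote: requires three-fourths of the votes cast (13,485 − 1,509 abstaining = 11,976); 3/4 of 11976 = 8982, so 8,982 needed; 8,997 in favor. Satisfied.

Valid — all requirements satisfied.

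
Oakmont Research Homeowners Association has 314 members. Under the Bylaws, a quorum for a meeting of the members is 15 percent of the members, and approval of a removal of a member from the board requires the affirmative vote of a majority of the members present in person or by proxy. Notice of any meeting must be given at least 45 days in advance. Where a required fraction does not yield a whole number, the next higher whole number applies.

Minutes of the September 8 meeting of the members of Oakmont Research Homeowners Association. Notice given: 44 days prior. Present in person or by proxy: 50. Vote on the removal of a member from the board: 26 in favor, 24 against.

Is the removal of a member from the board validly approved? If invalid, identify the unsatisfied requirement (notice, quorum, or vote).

Notice: 44 days given; 45 required. Not satisfied.
Quorum: 15% of 314 = 47.10, rounded up to 48; 50 present. Satisfied.
Vote: requires a majority of those present (50); a majority of 50 is 26, so 26 needed; 26 in favor. Satisfied.

Invalid — notice requirement not satisfied.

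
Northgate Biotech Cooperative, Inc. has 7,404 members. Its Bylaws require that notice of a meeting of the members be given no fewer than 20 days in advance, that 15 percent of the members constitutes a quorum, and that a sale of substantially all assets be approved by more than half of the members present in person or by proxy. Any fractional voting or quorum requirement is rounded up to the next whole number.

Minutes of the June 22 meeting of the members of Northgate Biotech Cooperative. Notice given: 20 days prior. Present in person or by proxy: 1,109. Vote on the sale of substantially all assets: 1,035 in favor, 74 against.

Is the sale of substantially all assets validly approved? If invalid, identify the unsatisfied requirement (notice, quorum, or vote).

Notice: 20 days given; 20 required. Satisfied.
Quorum: 15% of 7,404 = 1,110.60, rounded up to 1,111; 1,109 present. Not satisfied.
Vote: requires a majority of those present (1,109); a majority of 1109 is 555, so 555 needed; 1,035 in favor. Satisfied.

Invalid — quorum requirement not satisfied.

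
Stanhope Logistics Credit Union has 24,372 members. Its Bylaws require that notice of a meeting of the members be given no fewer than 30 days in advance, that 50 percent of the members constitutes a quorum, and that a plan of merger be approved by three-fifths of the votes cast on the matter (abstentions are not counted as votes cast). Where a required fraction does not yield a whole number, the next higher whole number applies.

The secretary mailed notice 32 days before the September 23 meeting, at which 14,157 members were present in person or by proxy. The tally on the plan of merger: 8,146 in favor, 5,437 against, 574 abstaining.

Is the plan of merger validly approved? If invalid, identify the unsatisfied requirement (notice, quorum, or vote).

Notice: 32 days given; 30 required. Satisfied.
Quorum: 50% of 24,372 = 12,186; 14,157 present. Satisfied.
Vote: requires three-fifths of the votes cast (14,157 − 574 abstaining = 13,583); 3/5 of 13583 = 8149.80, rounded up to 8150, so 8,150 needed; 8,146 in favor. Not satisfied.

Invalid — vote requirement not satisfied.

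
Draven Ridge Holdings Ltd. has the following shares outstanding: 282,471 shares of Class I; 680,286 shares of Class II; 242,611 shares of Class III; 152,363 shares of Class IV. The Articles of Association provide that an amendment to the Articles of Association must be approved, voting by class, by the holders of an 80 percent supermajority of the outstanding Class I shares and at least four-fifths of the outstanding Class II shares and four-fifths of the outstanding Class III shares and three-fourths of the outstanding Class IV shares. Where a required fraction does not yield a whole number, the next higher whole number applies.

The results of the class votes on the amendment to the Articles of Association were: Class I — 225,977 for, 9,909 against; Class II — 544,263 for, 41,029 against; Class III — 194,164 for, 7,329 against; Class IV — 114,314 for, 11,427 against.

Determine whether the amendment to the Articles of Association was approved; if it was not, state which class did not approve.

Class I: 4/5 of 282471 = 225976.80, rounded up to 225977; 225,977 required, 225,977 in favor — approved.
Class II: 4/5 of 680286 = 544228.80, rounded up to 544229; 544,229 required, 544,263 in favor — approved.
Class III: 4/5 of 242611 = 194088.80, rounded up to 194089; 194,089 required, 194,164 in favor — approved.
Class IV: 3/4 of 152363 = 114272.25, rounded up to 114273; 114,273 required, 114,314 in favor — approved.

Approved — every class gave the required vote.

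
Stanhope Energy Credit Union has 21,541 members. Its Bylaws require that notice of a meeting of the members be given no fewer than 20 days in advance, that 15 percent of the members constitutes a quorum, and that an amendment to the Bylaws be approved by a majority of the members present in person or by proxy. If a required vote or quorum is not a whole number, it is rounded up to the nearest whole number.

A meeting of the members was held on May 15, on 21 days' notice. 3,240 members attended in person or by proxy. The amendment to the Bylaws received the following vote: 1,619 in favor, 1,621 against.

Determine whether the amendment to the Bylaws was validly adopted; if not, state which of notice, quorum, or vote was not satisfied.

Notice: 21 days given; 20 required. Satisfied.
Quorum: 15% of 21,541 = 3,231.15, rounded up to 3,232; 3,240 present. Satisfied.
Vote: requires a majority of those present (3,240); a majority of 3240 is 1621, so 1,621 needed; 1,619 in favor. Not satisfied.

Invalid — vote requirement not satisfied.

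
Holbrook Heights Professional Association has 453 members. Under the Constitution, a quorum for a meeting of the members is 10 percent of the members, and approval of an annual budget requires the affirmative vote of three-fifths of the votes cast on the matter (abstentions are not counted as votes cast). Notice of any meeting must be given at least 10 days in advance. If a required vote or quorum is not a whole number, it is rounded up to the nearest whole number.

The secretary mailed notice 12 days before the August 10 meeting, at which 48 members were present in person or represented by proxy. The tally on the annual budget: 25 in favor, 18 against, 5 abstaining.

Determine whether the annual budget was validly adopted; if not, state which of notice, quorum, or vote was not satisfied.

Invalid — vote requirement not satisfied.

Notice: 12 days given; 10 required. Satisfied.
Quorum: 10% of 453 = 45.30, rounded up to 46; 48 present. Satisfied.
Vote: requires three-fifths of the votes cast (48 − 5 abstaining = 43); 3/5 of 43 = 25.80, rounded up to 26, so 26 needed; 25 in favor. Not satisfied.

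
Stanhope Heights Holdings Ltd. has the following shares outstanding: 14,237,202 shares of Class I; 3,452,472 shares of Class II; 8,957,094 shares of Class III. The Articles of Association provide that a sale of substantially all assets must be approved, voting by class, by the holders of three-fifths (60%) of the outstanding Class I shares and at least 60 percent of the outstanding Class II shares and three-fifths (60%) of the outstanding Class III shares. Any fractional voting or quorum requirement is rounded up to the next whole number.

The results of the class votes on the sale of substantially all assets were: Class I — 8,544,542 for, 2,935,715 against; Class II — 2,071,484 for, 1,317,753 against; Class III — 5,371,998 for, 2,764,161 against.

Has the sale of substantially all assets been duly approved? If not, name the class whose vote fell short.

Not approved — the Class III shares did not give the required vote.

Class I: 3/5 of 14237202 = 8542321.20, rounded up to 8542322; 8,542,322 required, 8,544,542 in favor — approved.
Class II: 3/5 of 3452472 = 2071483.20, rounded up to 2071484; 2,071,484 required, 2,071,484 in favor — approved.
Class III: 3/5 of 8957094 = 5374256.40, rounded up to 5374257; 5,374,257 required, 5,371,998 in favor — not approved.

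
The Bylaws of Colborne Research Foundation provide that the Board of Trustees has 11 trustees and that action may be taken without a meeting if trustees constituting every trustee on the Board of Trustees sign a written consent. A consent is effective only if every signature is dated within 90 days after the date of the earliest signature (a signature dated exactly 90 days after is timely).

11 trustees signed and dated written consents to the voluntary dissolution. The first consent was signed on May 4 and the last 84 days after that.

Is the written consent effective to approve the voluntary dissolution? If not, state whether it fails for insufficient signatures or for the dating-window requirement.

Effective — both the signature and dating-window requirements are satisfied.

Signatures required: all of 11 — unanimous means all 11, so 11 needed; 11 signed. Sufficient.
Dating window: the latest signature is 84 days after the earliest; the limit is 90 days. Within the window.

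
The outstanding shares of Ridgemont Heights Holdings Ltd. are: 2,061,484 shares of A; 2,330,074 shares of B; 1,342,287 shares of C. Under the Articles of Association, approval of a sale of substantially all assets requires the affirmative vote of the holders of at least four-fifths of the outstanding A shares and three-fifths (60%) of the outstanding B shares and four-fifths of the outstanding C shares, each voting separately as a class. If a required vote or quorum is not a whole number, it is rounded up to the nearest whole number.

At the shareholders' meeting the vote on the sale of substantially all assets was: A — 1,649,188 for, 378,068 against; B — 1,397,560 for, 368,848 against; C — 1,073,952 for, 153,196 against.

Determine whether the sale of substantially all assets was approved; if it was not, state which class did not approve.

Not approved — the B shares did not give the required vote.

A: 4/5 of 2061484 = 1649187.20, rounded up to 1649188; 1,649,188 required, 1,649,188 in favor — approved.
B: 3/5 of 2330074 = 1398044.40, rounded up to 1398045; 1,398,045 required, 1,397,560 in favor — not approved.
C: 4/5 of 1342287 = 1073829.60, rounded up to 1073830; 1,073,830 required, 1,073,952 in favor — approved.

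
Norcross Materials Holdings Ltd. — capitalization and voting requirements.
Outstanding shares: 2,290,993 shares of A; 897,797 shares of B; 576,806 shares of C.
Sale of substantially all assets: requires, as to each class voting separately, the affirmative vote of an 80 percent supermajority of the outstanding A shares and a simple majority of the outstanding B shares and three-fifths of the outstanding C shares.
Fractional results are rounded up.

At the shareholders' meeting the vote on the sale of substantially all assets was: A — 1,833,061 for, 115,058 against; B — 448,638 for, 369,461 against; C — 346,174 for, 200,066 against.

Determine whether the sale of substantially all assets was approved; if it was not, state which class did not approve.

A: 4/5 of 2290993 = 1832794.40, rounded up to 1832795; 1,832,795 required, 1,833,061 in favor — approved.
B: a majority of 897797 is 448899; 448,899 required, 448,638 in favor — not approved.
C: 3/5 of 576806 = 346083.60, rounded up to 346084; 346,084 required, 346,174 in favor — approved.

Not approved — the B shares did not give the required vote.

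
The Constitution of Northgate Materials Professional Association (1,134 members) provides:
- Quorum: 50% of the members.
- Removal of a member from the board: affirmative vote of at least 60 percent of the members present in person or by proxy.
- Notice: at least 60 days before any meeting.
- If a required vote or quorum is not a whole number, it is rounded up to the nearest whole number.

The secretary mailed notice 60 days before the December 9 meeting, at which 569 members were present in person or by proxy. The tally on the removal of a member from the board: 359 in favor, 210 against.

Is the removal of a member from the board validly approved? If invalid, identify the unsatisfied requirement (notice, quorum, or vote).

Valid — all requirements satisfied.

Notice: 60 days given; 60 required. Satisfied.
Quorum: 50% of 1,134 = 567; 569 present. Satisfied.
Vote: requires three-fifths of those present (569); 3/5 of 569 = 341.40, rounded up to 342, so 342 needed; 359 in favor. Satisfied.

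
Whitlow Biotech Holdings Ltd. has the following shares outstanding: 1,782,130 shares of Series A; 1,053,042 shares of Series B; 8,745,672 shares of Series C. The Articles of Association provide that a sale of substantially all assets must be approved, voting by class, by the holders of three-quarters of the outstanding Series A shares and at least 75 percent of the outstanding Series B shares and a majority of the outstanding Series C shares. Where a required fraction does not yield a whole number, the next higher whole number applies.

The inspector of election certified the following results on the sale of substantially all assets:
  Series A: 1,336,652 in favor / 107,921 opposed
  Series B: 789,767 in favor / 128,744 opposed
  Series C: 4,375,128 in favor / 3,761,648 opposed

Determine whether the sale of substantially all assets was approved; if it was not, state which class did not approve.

Not approved — the Series B shares did not give the required vote.

Series A: 3/4 of 1782130 = 1336597.50, rounded up to 1336598; 1,336,598 required, 1,336,652 in favor — approved.
Series B: 3/4 of 1053042 = 789781.50, rounded up to 789782; 789,782 required, 789,767 in favor — not approved.
Series C: a majority of 8745672 is 4372837; 4,372,837 required, 4,375,128 in favor — approved.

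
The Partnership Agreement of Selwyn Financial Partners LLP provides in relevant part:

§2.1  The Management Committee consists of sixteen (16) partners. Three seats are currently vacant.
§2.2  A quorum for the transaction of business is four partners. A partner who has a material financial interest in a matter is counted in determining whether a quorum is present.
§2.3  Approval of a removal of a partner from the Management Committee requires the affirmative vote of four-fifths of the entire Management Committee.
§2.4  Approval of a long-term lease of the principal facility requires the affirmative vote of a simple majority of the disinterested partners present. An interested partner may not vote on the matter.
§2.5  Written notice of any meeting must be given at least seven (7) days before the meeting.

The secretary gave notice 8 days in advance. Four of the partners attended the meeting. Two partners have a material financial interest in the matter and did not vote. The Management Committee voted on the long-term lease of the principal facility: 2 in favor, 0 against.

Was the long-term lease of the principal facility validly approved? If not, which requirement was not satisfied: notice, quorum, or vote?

Notice: 8 days given; 7 required (8 ≥ 7). Satisfied.
Quorum: 4 present (interested partners count toward quorum); quorum is 4. Satisfied.
Vote: the long-term lease of the principal facility requires a majority of the disinterested partners present (4 − 2 = 2). A majority of 2 is 2, so 2 affirmative votes are needed; 2 voted in favor. Satisfied.

Valid — all requirements satisfied.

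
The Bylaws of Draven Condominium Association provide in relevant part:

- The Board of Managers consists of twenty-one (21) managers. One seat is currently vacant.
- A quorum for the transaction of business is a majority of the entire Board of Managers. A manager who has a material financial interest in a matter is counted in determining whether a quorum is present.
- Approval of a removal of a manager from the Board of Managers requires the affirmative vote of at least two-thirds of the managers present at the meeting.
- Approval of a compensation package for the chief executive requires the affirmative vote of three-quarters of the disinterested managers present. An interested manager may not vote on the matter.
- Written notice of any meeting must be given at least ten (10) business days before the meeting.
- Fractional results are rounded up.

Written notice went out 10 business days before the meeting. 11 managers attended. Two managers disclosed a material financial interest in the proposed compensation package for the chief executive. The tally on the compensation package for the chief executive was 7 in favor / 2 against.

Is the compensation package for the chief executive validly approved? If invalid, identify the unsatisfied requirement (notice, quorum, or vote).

Notice: 10 business days given; 10 required (10 ≥ 10). Satisfied.
Quorum: 11 present (interested managers count toward quorum); quorum is 11. Satisfied.
Vote: the compensation package for the chief executive requires three-fourths of the disinterested managers present (11 − 2 = 9). 3/4 of 9 = 6.75, rounded up to 7, so 7 affirmative votes are needed; 7 voted in favor. Satisfied.

Valid — all requirements satisfied.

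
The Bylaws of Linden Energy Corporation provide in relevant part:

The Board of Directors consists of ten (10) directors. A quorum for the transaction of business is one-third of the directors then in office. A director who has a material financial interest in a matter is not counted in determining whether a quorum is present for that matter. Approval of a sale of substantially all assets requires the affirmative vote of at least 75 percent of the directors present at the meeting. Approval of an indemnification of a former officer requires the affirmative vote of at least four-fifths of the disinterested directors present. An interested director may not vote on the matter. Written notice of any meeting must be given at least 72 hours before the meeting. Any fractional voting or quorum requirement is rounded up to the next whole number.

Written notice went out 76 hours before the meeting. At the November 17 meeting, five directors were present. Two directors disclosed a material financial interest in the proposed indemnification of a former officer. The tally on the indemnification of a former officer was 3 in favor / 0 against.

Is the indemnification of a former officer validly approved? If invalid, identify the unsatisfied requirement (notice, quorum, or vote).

Invalid — quorum requirement not satisfied.

Notice: 76 hours given; 72 required (76 ≥ 72). Satisfied.
Quorum: 5 present, but the 2 interested directors do not count, leaving 3. Quorum is 4. Not satisfied.
Vote: the indemnification of a former officer requires four-fifths of the disinterested directors present (5 − 2 = 3). 4/5 of 3 = 2.40, rounded up to 3, so 3 affirmative votes are needed; 3 voted in favor. Satisfied. (Moot — without a quorum no business can be validly transacted.)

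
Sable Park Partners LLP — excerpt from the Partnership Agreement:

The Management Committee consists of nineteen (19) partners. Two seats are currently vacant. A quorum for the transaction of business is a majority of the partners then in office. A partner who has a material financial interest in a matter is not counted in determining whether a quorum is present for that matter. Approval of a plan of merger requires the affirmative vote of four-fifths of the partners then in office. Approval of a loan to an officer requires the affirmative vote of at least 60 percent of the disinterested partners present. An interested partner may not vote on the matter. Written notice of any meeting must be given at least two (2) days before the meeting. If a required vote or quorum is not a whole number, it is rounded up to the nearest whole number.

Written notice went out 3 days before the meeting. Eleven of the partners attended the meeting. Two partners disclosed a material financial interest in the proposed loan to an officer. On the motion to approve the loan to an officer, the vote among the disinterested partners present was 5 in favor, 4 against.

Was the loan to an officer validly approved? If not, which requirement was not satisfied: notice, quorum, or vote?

Notice: 3 days given; 2 required (3 ≥ 2). Satisfied.
Quorum: 11 present, but the 2 interested partners do not count, leaving 9. Quorum is 9. Satisfied.
Vote: the loan to an officer requires three-fifths of the disinterested partners present (11 − 2 = 9). 3/5 of 9 = 5.40, rounded up to 6, so 6 affirmative votes are needed; 5 voted in favor. Not satisfied.

Invalid — vote requirement not satisfied.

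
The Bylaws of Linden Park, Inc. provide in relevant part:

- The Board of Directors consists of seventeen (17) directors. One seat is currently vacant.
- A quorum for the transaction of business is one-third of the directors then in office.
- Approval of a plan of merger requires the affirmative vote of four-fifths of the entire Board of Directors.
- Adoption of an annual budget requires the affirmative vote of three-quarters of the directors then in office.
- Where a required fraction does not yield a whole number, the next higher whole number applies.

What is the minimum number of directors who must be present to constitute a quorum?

6

1/3 of 16 = 5.33, rounded up to 6.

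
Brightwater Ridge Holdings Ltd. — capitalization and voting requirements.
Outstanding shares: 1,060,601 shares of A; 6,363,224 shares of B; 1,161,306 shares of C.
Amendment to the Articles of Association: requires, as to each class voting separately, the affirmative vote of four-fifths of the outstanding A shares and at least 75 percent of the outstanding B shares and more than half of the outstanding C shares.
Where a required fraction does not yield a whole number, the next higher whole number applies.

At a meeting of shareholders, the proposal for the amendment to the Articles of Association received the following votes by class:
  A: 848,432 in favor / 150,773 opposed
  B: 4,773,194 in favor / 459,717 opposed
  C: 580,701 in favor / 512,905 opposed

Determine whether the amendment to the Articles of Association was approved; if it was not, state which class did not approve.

Not approved — the A shares did not give the required vote.

A: 4/5 of 1060601 = 848480.80, rounded up to 848481; 848,481 required, 848,432 in favor — not approved.
B: 3/4 of 6363224 = 4772418; 4,772,418 required, 4,773,194 in favor — approved.
C: a majority of 1161306 is 580654; 580,654 required, 580,701 in favor — approved.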